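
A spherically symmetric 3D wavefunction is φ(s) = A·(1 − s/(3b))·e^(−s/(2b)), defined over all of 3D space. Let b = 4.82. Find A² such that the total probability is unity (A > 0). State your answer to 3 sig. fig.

A^2 ≈ 0.00107

Require ∫ |φ|² 4πs² ds = 1 over the whole domain.
(Spherical symmetry: dV = 4πs² ds.)
With φ = A·(1 − s/(3b))·e^(−s/(2b)), the integral evaluates to A²·[8·π·b^3/3].
Setting this equal to 1 gives A² = 1/(8·π·b^3/3).
Substituting b = 4.82 gives A² = 0.001066, so A = 0.03265.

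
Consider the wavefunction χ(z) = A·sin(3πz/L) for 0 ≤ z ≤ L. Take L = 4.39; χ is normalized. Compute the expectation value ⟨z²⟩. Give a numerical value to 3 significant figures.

By definition ⟨z²⟩ = ∫ z^2 |χ(z)|² dz.
The ratio of the moment integral to the normalization integral gives ⟨z²⟩ = -L^2/(18·π^2) + L^2/3.
With L = 4.39, ⟨z^2⟩ = 6.316.

⟨z^2⟩ ≈ 6.32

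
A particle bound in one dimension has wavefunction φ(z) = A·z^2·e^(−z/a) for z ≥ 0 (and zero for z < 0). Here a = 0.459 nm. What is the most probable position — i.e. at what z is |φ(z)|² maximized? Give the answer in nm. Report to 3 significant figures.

z ≈ 0.918 nm

Set d/dz [|φ(z)|²] = 0 and solve for z > 0.
Solving yields z = 2·a.
With a = 0.459, the most probable position is 0.9180 nm.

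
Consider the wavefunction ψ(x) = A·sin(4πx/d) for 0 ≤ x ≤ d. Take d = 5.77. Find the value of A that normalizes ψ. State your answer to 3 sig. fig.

A ≈ 0.589

The normalization condition is ∫|ψ|² dx = 1 from 0 to d.
Carrying out the integral gives A² · d/2.
Hence A² = 1/[d/2].
With d = 5.77: A² = 0.3466 and A = 0.5887.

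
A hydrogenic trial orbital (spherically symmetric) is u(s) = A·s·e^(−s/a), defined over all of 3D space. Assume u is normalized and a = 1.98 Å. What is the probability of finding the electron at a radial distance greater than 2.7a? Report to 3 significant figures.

With dV = 4πs²ds, the probability is ∫|u|² dV over s > 2.7a.
A² is fixed by ∫₀^∞ 4πs²|u|² ds = 1, i.e. A² = (3·π·a^5)^(−1).
Substituting t = s/a, A², 4π and the length scale all cancel in the ratio: P = ∫_{2.7}^{∞} t^4·e^(-2·t) dt / ∫_{0}^{∞} t^4·e^(-2·t) dt.
An antiderivative of t^4·e^(-2·t) is -(t^4/2 + t^3 + 3·t^2/2 + 3·t/2 + 3/4)·e^(-2·t); evaluating from 2.7 to ∞ gives ≈ 0.27998, while the full integral is 3/4.
The region integral divided by the full integral gives P = 0.3733.

P ≈ 0.373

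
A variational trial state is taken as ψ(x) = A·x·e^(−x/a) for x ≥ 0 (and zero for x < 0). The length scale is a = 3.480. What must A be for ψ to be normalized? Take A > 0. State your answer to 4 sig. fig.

A ≈ 0.3081

Normalization requires ∫|ψ|² dx = 1, integrated from 0 to ∞.
Carrying out the integral gives A² · a^3/4.
With a = 3.480: A² = 0.094912 and A = 0.30808.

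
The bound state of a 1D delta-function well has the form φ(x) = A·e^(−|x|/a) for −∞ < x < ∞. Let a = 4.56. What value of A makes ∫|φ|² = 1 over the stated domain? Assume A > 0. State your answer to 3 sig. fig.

We need A² ∫|f|² dx = 1, taking the integral from −∞ to ∞.
Using ∫₀^∞ xⁿ e^(−αx) dx = n!/αⁿ⁺¹, ∫|φ|² dx = A²·(a).
So A² = (a)^(−1).
Plugging in a = 4.56 yields A = 0.4683.

A ≈ 0.468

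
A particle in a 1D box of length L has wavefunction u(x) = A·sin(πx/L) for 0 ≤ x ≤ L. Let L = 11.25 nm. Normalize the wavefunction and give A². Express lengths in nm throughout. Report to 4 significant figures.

A^2 ≈ 0.1778 nm^(-1)

Require ∫ |u|² dx = 1 over the whole domain.
The integral (without the A² prefactor) comes out to L/2.
Plugging in L = 11.25 yields A = 0.42164.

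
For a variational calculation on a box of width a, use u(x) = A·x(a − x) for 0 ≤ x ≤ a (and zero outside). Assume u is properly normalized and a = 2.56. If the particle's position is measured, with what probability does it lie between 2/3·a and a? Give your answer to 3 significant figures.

P ≈ 0.210

|u|² is the probability density, so P = ∫_{2/3·a}^{a} |u|² dx.
With A² fixed by ∫|u|² = 1, i.e. A² = (a^5/30)^(−1), substitute and integrate.
In terms of t = x/a (A² and the length scale cancel between numerator and denominator), P = [∫_{2/3}^{1} t^2·(1 - t)^2 dt] / [∫_{0}^{1} t^2·(1 - t)^2 dt].
An antiderivative of t^2·(1 - t)^2 is t^3·(6·t^2 - 15·t + 10)/30; evaluating from 2/3 to 1 gives 17/2430, while the full integral is 1/30.
Evaluating gives P = 17/81.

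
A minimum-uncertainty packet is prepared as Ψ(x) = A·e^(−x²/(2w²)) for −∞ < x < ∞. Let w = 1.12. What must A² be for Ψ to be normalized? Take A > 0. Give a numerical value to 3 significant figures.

Normalization requires ∫|Ψ|² dx = 1, integrated from −∞ to ∞.
With Ψ = A·e^(−x²/(2w²)), the integral evaluates to A²·[√(π)·w].
Setting this equal to 1 gives A² = 1/(√(π)·w).
Substituting w = 1.12 gives A² = 0.5037, so A = 0.7097.

A^2 ≈ 0.504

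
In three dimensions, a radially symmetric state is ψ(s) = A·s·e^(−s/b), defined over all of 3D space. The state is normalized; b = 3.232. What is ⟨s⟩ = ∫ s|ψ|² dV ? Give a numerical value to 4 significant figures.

⟨s⟩ ≈ 8.080

By definition ⟨s⟩ = ∫ s |ψ(s)|² 4πs² ds.
With ∫₀^∞ s^5 e^(−αs) ds = 5!/α^6, the ratio of the moment integral to the normalization integral gives ⟨s⟩ = 5·b/2.
Putting b = 3.232 gives 8.0800.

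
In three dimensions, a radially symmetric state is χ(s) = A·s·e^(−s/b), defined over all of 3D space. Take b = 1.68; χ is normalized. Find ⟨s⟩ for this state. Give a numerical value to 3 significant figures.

By definition ⟨s⟩ = ∫ s |χ(s)|² 4πs² ds.
Using ∫₀^∞ sⁿ e^(−αs) ds = n!/αⁿ⁺¹, evaluating both integrals, ⟨s⟩ = 5·b/2.
With b = 1.68, ⟨s⟩ = 4.200.

⟨s⟩ ≈ 4.20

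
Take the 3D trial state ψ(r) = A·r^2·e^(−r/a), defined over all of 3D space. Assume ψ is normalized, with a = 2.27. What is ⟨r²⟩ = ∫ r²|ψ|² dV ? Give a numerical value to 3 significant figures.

⟨r^2⟩ ≈ 72.1

⟨r²⟩ = ∫ r^2 |ψ|² 4πr² dr over the full domain.
Using ∫₀^∞ rⁿ e^(−αr) dr = n!/αⁿ⁺¹, evaluating both integrals, ⟨r²⟩ = 14·a^2.
With a = 2.27, ⟨r^2⟩ = 72.14.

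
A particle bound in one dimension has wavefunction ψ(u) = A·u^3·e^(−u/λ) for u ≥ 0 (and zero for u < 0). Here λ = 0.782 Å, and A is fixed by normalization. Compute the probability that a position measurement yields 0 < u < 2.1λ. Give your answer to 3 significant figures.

P = ∫_{0}^{2.1λ} |ψ(u)|² du.
With A² fixed by ∫|ψ|² = 1, i.e. A² = (45·λ^7/8)^(−1), substitute and integrate.
Let t = u/λ; then A² and the length scale cancel, so P = ∫_{0}^{2.1} t^6·e^(-2·t) dt ÷ ∫_{0}^{∞} t^6·e^(-2·t) dt.
With ∫ t^6·e^(-2·t) dt = -(4·t^6 + 12·t^5 + 30·t^4 + 60·t^3 + 90·t^2 + 90·t + 45)·e^(-2·t)/8 + C, the region integral is ≈ 0.74552 and the full one is 45/8.
This works out to P = 0.1325.

P ≈ 0.133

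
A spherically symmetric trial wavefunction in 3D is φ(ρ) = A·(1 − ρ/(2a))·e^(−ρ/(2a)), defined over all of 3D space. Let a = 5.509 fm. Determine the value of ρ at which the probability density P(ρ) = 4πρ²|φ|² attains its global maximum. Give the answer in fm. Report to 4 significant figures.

Set d/dρ [P(ρ) = 4πρ²|φ|²] = 0 and solve for ρ > 0.
Solving yields ρ = a·(√(5) + 3).
With a = 5.509, the most probable radial distance is 28.845 fm.

ρ ≈ 28.85 fm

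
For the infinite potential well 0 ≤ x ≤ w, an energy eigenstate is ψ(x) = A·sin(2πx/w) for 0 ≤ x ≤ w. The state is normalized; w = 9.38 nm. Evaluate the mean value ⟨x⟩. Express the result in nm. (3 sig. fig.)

By definition ⟨x⟩ = ∫ x |ψ(x)|² dx.
Using sin²θ = (1 − cos 2θ)/2, since the A² factors cancel between numerator and denominator, ⟨x⟩ = w/2.
With w = 9.38, ⟨x⟩ = 4.690.

⟨x⟩ ≈ 4.69 nm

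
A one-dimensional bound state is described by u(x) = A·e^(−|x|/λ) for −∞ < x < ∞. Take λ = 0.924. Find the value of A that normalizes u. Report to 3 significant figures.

A ≈ 1.04

Normalization requires ∫|u|² dx = 1, integrated from −∞ to ∞.
∫|u|² dx = A²·(λ).
Substituting λ = 0.924 gives A² = 1.082, so A = 1.040.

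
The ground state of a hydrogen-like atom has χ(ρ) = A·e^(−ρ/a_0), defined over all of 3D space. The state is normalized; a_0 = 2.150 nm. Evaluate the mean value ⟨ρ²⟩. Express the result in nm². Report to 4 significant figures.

⟨ρ^2⟩ ≈ 13.87 nm^2

The expectation value is the |χ|²-weighted average of ρ^2: ∫ ρ^2|χ|² 4πρ² dρ.
Evaluating both integrals, ⟨ρ²⟩ = 3·a_0^2.
Putting a_0 = 2.150 gives 13.868.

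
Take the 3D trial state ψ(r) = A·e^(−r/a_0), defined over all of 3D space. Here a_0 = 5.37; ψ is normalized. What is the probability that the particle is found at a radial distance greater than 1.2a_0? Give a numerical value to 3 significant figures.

With dV = 4πr²dr, the probability is ∫|ψ|² dV over r > 1.2a_0.
The full normalization integral is A²·[π·a_0^3] = 1, fixing A².
Let u = r/a_0; then A², 4π and the length scale all cancel, so P = ∫_{1.2}^{∞} u^2·e^(-2·u) du ÷ ∫_{0}^{∞} u^2·e^(-2·u) du.
Using ∫ u^2·e^(-2·u) du = -(2·u^2 + 2·u + 1)·e^(-2·u)/4, the numerator is 157·e^(-12/5)/100 and the denominator is 1/4.
This evaluates to P = 0.5697.

P ≈ 0.570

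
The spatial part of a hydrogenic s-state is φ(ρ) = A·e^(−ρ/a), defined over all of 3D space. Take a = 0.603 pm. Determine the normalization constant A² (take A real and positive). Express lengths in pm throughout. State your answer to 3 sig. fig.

A^2 ≈ 1.45 pm^(-3)

Normalization requires ∫|φ|² 4πρ² dρ = 1, integrated from 0 to ∞.
(Spherical symmetry: dV = 4πρ² dρ.)
With ∫₀^∞ ρ^2 e^(−αρ) dρ = 2!/α^3, carrying out the integral gives A² · π·a^3.
With a = 0.603: A² = 1.452 and A = 1.205.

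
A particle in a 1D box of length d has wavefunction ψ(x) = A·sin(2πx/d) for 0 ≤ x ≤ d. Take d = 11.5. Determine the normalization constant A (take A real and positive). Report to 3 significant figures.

A ≈ 0.417

Normalization requires ∫|ψ|² dx = 1, integrated from 0 to d.
With ∫₀^d sin²(nπx/d) dx = d/2, carrying out the integral gives A² · d/2.
With d = 11.5: A² = 0.1739 and A = 0.4170.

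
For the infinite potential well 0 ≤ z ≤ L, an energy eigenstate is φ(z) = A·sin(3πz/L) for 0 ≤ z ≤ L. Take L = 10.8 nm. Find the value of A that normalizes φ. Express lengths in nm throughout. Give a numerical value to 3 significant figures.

A ≈ 0.430 nm^(-1/2)

We need A² ∫|f|² dz = 1, taking the integral from 0 to L.
With ∫₀^L sin²(nπz/L) dz = L/2, with φ = A·sin(3πz/L), the integral evaluates to A²·[L/2].
Setting this equal to 1 gives A² = 1/(L/2).
Plugging in L = 10.8 yields A = 0.4303.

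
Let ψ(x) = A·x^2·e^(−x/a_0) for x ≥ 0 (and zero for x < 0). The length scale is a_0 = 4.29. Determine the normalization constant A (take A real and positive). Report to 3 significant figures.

Normalization requires ∫|ψ|² dx = 1, integrated from 0 to ∞.
∫|ψ|² dx = A²·(3·a_0^5/4).
Substituting a_0 = 4.29 gives A² = 0.0009176, so A = 0.03029.

A ≈ 0.0303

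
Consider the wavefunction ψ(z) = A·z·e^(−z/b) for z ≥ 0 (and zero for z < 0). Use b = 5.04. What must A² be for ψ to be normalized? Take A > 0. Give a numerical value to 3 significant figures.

A^2 ≈ 0.0312

Require ∫ |ψ|² dz = 1 over the whole domain.
With ψ = A·z·e^(−z/b), the integral evaluates to A²·[b^3/4].
Plugging in b = 5.04 yields A = 0.1768.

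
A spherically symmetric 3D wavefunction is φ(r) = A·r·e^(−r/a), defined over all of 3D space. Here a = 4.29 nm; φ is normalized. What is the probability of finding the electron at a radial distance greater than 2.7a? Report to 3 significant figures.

P = ∫ |φ|² 4πr² dr over r > 2.7a.
A² is fixed by ∫₀^∞ 4πr²|φ|² dr = 1, i.e. A² = (3·π·a^5)^(−1).
Substituting u = r/a, A², 4π and the length scale all cancel in the ratio: P = ∫_{2.7}^{∞} u^4·e^(-2·u) du / ∫_{0}^{∞} u^4·e^(-2·u) du.
An antiderivative of u^4·e^(-2·u) is -(u^4/2 + u^3 + 3·u^2/2 + 3·u/2 + 3/4)·e^(-2·u); evaluating from 2.7 to ∞ gives ≈ 0.27998, while the full integral is 3/4.
The region integral divided by the full integral gives P = 0.3733.

P ≈ 0.373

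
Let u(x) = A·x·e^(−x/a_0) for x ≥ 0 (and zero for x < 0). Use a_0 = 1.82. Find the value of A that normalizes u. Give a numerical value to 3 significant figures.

A ≈ 0.815

Normalization requires ∫|u|² dx = 1, integrated from 0 to ∞.
∫|u|² dx = A²·(a_0^3/4).
So A² = (a_0^3/4)^(−1).
Plugging in a_0 = 1.82 yields A = 0.8146.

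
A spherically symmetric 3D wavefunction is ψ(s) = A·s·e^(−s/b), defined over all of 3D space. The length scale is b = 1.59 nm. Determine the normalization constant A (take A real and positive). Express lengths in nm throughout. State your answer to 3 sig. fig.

We need A² ∫|f|² 4πs² ds = 1, taking the integral from 0 to ∞.
The angular integral contributes 4π, leaving ∫₀^∞ s²|ψ|² ds.
The integral (without the A² prefactor) comes out to 3·π·b^5.
Setting this equal to 1 gives A² = 1/(3·π·b^5).
With b = 1.59: A² = 0.01044 and A = 0.1022.

A ≈ 0.102 nm^(-5/2)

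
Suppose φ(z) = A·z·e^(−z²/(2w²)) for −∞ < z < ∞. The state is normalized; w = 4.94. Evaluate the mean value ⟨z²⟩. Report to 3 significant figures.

⟨z^2⟩ ≈ 36.6

The expectation value is the |φ|²-weighted average of z^2: ∫ z^2|φ|² dz.
Evaluating both integrals, ⟨z²⟩ = 3·w^2/2.
With w = 4.94, ⟨z^2⟩ = 36.61.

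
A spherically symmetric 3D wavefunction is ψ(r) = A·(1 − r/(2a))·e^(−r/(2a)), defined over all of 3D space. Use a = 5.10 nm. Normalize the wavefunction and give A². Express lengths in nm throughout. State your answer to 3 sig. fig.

A^2 ≈ 0.000300 nm^(-3)

The normalization condition is ∫|ψ|² 4πr² dr = 1 from 0 to ∞.
(Spherical symmetry: dV = 4πr² dr.)
With ψ = A·(1 − r/(2a))·e^(−r/(2a)), the integral evaluates to A²·[8·π·a^3].
So A² = (8·π·a^3)^(−1).
Plugging in a = 5.10 yields A = 0.01732.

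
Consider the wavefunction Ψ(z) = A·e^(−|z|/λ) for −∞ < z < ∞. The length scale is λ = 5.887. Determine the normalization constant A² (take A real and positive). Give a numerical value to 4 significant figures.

A^2 ≈ 0.1699

Require ∫ |Ψ|² dz = 1 over the whole domain.
Using ∫₀^∞ zⁿ e^(−αz) dz = n!/αⁿ⁺¹, with Ψ = A·e^(−|z|/λ), the integral evaluates to A²·[λ].
Plugging in λ = 5.887 yields A = 0.41215.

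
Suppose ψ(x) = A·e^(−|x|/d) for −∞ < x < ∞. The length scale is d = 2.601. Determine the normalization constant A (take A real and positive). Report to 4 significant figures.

Normalization requires ∫|ψ|² dx = 1, integrated from −∞ to ∞.
Carrying out the integral gives A² · d.
Hence A² = 1/[d].
Plugging in d = 2.601 yields A = 0.62005.

A ≈ 0.6201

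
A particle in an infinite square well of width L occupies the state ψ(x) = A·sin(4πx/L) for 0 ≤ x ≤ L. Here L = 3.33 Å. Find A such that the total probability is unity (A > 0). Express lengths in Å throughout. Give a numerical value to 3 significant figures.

A ≈ 0.775 Å^(-1/2)

We need A² ∫|f|² dx = 1, taking the integral from 0 to L.
With ∫₀^L sin²(nπx/L) dx = L/2, ∫|ψ|² dx = A²·(L/2).
Setting this equal to 1 gives A² = 1/(L/2).
Substituting L = 3.33 gives A² = 0.6006, so A = 0.7750.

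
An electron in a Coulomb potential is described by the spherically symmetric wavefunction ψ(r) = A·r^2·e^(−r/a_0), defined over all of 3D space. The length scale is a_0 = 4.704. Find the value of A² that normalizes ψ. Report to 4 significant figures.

A^2 ≈ 2.776E-7

The normalization condition is ∫|ψ|² 4πr² dr = 1 from 0 to ∞.
In 3D with spherical symmetry the volume element is 4πr² dr.
Using ∫₀^∞ rⁿ e^(−αr) dr = n!/αⁿ⁺¹, carrying out the integral gives A² · 45·π·a_0^7/2.
Hence A² = 1/[45·π·a_0^7/2].
Substituting a_0 = 4.704 gives A² = 2.7759E-7, so A = 0.00052686.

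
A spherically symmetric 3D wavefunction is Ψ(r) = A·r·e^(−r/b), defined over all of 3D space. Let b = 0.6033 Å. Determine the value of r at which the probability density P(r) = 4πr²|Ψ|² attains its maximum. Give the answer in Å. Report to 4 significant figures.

Differentiate P(r) = 4πr²|Ψ|² with respect to r and set to zero.
Solving yields r = 2·b.
With b = 0.6033, the most probable radial distance is 1.2066 Å.

r ≈ 1.207 Å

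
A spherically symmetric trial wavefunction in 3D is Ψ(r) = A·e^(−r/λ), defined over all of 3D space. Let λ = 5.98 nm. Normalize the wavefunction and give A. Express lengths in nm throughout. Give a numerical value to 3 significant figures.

The normalization condition is ∫|Ψ|² 4πr² dr = 1 from 0 to ∞.
The angular integral contributes 4π, leaving ∫₀^∞ r²|Ψ|² dr.
Using ∫₀^∞ rⁿ e^(−αr) dr = n!/αⁿ⁺¹, ∫|Ψ|² 4πr² dr = A²·(π·λ^3).
Hence A² = 1/[π·λ^3].
Plugging in λ = 5.98 yields A = 0.03858.

A ≈ 0.0386 nm^(-3/2)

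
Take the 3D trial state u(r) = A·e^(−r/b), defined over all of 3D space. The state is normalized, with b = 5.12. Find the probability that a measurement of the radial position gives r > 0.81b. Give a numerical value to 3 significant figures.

With dV = 4πr²dr, the probability is ∫|u|² dV over r > 0.81b.
Normalization gives A² = 1/(π·b^3).
Substituting t = r/b, A², 4π and the length scale all cancel in the ratio: P = ∫_{0.81}^{∞} t^2·e^(-2·t) dt / ∫_{0}^{∞} t^2·e^(-2·t) dt.
An antiderivative of t^2·e^(-2·t) is -(2·t^2 + 2·t + 1)·e^(-2·t)/4; evaluating from 0.81 to ∞ gives ≈ 0.19454, while the full integral is 1/4.
Taking the ratio yields P = 0.7782.

P ≈ 0.778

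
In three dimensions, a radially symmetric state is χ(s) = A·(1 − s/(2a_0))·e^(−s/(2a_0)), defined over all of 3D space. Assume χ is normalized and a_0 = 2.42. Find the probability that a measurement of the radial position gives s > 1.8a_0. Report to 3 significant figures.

P = ∫ |χ|² 4πs² ds over s > 1.8a_0.
A² is fixed by ∫₀^∞ 4πs²|χ|² ds = 1, i.e. A² = (8·π·a_0^3)^(−1).
In terms of u = s/a_0 (A², 4π and the length scale all cancel between numerator and denominator), P = [∫_{1.8}^{∞} u^2·(1 - u/2)^2·e^(-u) du] / [∫_{0}^{∞} u^2·(1 - u/2)^2·e^(-u) du].
An antiderivative of u^2·(1 - u/2)^2·e^(-u) is -(u^4/4 + u^2 + 2·u + 2)·e^(-u); evaluating from 1.8 to ∞ gives ≈ 1.8951, while the full integral is 2.
Taking the ratio yields P = 0.9475.

P ≈ 0.948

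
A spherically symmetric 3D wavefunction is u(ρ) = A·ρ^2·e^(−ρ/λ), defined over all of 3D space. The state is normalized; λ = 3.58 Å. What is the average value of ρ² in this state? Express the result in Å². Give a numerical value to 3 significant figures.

⟨ρ^2⟩ ≈ 179 Å^2

⟨ρ²⟩ = ∫ ρ^2 |u|² 4πρ² dρ over the full domain.
Evaluating both integrals, ⟨ρ²⟩ = 14·λ^2.
Putting λ = 3.58 gives 179.4.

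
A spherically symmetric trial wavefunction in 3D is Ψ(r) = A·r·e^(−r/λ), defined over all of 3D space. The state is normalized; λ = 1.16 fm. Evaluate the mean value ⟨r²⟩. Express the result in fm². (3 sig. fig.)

⟨r^2⟩ ≈ 10.1 fm^2

The expectation value is the |Ψ|²-weighted average of r^2: ∫ r^2|Ψ|² 4πr² dr.
With ∫₀^∞ r^6 e^(−αr) dr = 6!/α^7, since the A² factors cancel between numerator and denominator, ⟨r²⟩ = 15·λ^2/2.
With λ = 1.16, ⟨r^2⟩ = 10.09.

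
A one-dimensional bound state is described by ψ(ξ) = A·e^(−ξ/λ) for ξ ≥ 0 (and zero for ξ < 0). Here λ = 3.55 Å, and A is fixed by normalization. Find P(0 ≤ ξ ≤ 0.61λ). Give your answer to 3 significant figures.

P ≈ 0.705

|ψ|² is the probability density, so P = ∫_{0}^{0.61λ} |ψ|² dξ.
With A² fixed by ∫|ψ|² = 1, i.e. A² = (λ/2)^(−1), substitute and integrate.
In terms of u = ξ/λ (A² and the length scale cancel between numerator and denominator), P = [∫_{0}^{0.61} e^(-2·u) du] / [∫_{0}^{∞} e^(-2·u) du].
With ∫ e^(-2·u) du = -e^(-2·u)/2 + C, the region integral is 1/2 - e^(-61/50)/2 and the full one is 1/2.
The result is P = 0.7048.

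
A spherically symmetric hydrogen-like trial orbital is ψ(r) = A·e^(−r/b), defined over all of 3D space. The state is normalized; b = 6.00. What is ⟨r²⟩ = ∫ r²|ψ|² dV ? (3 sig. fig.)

⟨r^2⟩ ≈ 108

The expectation value is the |ψ|²-weighted average of r^2: ∫ r^2|ψ|² 4πr² dr.
The ratio of the moment integral to the normalization integral gives ⟨r²⟩ = 3·b^2.
With b = 6.00, ⟨r^2⟩ = 108.0.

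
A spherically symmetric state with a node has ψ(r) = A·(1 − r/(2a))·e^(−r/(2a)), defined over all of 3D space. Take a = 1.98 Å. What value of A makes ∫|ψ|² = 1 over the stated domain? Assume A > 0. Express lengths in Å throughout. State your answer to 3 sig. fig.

Require ∫ |ψ|² 4πr² dr = 1 over the whole domain.
∫|ψ|² 4πr² dr = A²·(8·π·a^3).
With a = 1.98: A² = 0.005126 and A = 0.07159.

A ≈ 0.0716 Å^(-3/2)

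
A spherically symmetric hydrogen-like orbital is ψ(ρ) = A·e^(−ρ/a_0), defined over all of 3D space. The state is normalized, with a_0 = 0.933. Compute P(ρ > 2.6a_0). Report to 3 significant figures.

P ≈ 0.109

Integrate the radial probability density 4πρ²|ψ|² over ρ > 2.6a_0.
Normalization gives A² = 1/(π·a_0^3).
Substituting u = ρ/a_0, A², 4π and the length scale all cancel in the ratio: P = ∫_{2.6}^{∞} u^2·e^(-2·u) du / ∫_{0}^{∞} u^2·e^(-2·u) du.
Using ∫ u^2·e^(-2·u) du = -(2·u^2 + 2·u + 1)·e^(-2·u)/4, the numerator is 493·e^(-26/5)/100 and the denominator is 1/4.
Taking the ratio yields P = 0.1088.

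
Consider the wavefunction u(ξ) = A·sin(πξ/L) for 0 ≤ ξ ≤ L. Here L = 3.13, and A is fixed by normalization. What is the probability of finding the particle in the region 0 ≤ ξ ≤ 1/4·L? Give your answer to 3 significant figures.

P = ∫_{0}^{1/4·L} |u(ξ)|² dξ.
The normalization integral ∫|u|²dξ over the whole domain equals L/2·A², and A² cancels in the ratio.
Let t = ξ/L; then A² and the length scale cancel, so P = ∫_{0}^{1/4} sin(π·t)^2 dt ÷ ∫_{0}^{1} sin(π·t)^2 dt.
With ∫ sin(π·t)^2 dt = t/2 - sin(2·π·t)/(4·π) + C, the region integral is 1/8 - 1/(4·π) and the full one is 1/2.
The result is P = (-2 + π)/(4·π).

P ≈ 0.0908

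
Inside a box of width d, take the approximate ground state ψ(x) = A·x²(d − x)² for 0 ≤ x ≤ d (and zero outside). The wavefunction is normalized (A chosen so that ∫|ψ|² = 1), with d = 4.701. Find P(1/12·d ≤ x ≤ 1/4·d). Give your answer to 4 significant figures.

P = ∫_{1/12·d}^{1/4·d} |ψ(x)|² dx.
The normalization integral ∫|ψ|²dx over the whole domain equals d^9/630·A², and A² cancels in the ratio.
Substituting u = x/d, A² and the length scale cancel in the ratio: P = ∫_{1/12}^{1/4} u^4·(1 - u)^4 du / ∫_{0}^{1} u^4·(1 - u)^4 du.
An antiderivative of u^4·(1 - u)^4 is u^5·(70·u^4 - 315·u^3 + 540·u^2 - 420·u + 126)/630; evaluating from 1/12 to 1/4 gives ≈ 0.0000770591, while the full integral is 1/630.
Taking the ratio, P = 0.048547.

P ≈ 0.04855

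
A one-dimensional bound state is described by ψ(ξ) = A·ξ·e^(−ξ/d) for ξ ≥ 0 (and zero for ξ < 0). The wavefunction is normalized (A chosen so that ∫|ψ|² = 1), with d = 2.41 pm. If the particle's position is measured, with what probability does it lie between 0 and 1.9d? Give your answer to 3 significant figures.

P = ∫_{0}^{1.9d} |ψ(ξ)|² dξ.
Since A² = 1/(d^3/4), this is the region integral divided by the full normalization integral.
Let u = ξ/d; then A² and the length scale cancel, so P = ∫_{0}^{1.9} u^2·e^(-2·u) du ÷ ∫_{0}^{∞} u^2·e^(-2·u) du.
Using ∫ u^2·e^(-2·u) du = -(2·u^2 + 2·u + 1)·e^(-2·u)/4, the numerator is 1/4 - 601·e^(-19/5)/200 and the denominator is 1/4.
Taking the ratio, P = 0.7311.

P ≈ 0.731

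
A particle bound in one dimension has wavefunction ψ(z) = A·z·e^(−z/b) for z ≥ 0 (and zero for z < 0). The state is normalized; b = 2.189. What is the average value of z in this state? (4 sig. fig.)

⟨z⟩ = ∫ z |ψ|² dz over the full domain.
Using ∫₀^∞ zⁿ e^(−αz) dz = n!/αⁿ⁺¹, evaluating both integrals, ⟨z⟩ = 3·b/2.
With b = 2.189, ⟨z⟩ = 3.2835.

⟨z⟩ ≈ 3.284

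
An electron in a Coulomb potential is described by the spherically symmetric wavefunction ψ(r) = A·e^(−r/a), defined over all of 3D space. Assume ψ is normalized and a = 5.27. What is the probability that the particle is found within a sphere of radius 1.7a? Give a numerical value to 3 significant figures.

With dV = 4πr²dr, the probability is ∫|ψ|² dV over r ≤ 1.7a.
The full normalization integral is A²·[π·a^3] = 1, fixing A².
Substituting u = r/a, A², 4π and the length scale all cancel in the ratio: P = ∫_{0}^{1.7} u^2·e^(-2·u) du / ∫_{0}^{∞} u^2·e^(-2·u) du.
With ∫ u^2·e^(-2·u) du = -(2·u^2 + 2·u + 1)·e^(-2·u)/4 + C, the region integral is 1/4 - 509·e^(-17/5)/200 and the full one is 1/4.
This evaluates to P = 0.6603.

P ≈ 0.660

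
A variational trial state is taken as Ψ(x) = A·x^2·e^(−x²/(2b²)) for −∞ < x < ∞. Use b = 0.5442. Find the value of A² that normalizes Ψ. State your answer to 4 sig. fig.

The normalization condition is ∫|Ψ|² dx = 1 from −∞ to ∞.
Differentiating ∫e^(−αx²) dx = √(π/α) under α to get the higher moments, the integral (without the A² prefactor) comes out to 3·√(π)·b^5/4.
With b = 0.5442: A² = 15.761 and A = 3.9700.

A^2 ≈ 15.76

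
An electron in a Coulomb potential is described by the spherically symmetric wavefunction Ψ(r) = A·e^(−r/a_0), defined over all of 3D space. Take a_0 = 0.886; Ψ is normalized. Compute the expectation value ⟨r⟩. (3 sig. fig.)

⟨r⟩ ≈ 1.33

The expectation value is the |Ψ|²-weighted average of r: ∫ r|Ψ|² 4πr² dr.
Recall ∫₀^∞ r^m e^(−r/β) dr = m!·β^(m+1), evaluating both integrals, ⟨r⟩ = 3·a_0/2.
With a_0 = 0.886, ⟨r⟩ = 1.329.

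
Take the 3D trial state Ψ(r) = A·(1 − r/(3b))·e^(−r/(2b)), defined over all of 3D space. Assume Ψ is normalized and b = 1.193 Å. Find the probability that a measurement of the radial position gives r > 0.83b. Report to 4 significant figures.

Integrate the radial probability density 4πr²|Ψ|² over r > 0.83b.
Normalization gives A² = 1/(8·π·b^3/3).
Let u = r/b; then A², 4π and the length scale all cancel, so P = ∫_{0.83}^{∞} u^2·(1 - u/3)^2·e^(-u) du ÷ ∫_{0}^{∞} u^2·(1 - u/3)^2·e^(-u) du.
Using ∫ u^2·(1 - u/3)^2·e^(-u) du = (-u^4 + 2·u^3 - 3·u^2 - 6·u - 6)·e^(-u)/9, the numerator is ≈ 0.599699 and the denominator is 2/3.
The region integral divided by the full integral gives P = 0.89955.

P ≈ 0.8995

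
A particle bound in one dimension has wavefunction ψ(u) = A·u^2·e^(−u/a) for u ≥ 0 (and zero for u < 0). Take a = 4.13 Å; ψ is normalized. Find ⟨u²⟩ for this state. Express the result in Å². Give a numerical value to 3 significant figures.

⟨u^2⟩ ≈ 128 Å^2

The expectation value is the |ψ|²-weighted average of u^2: ∫ u^2|ψ|² du.
The ratio of the moment integral to the normalization integral gives ⟨u²⟩ = 15·a^2/2.
Putting a = 4.13 gives 127.9.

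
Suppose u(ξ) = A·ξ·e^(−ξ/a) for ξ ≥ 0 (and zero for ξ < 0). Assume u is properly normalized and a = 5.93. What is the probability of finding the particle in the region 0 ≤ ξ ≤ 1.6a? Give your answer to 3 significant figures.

P ≈ 0.620

P = ∫_{0}^{1.6a} |u(ξ)|² dξ.
The normalization integral ∫|u|²dξ over the whole domain equals a^3/4·A², and A² cancels in the ratio.
In terms of t = ξ/a (A² and the length scale cancel between numerator and denominator), P = [∫_{0}^{1.6} t^2·e^(-2·t) dt] / [∫_{0}^{∞} t^2·e^(-2·t) dt].
Using ∫ t^2·e^(-2·t) dt = -(2·t^2 + 2·t + 1)·e^(-2·t)/4, the numerator is 1/4 - 233·e^(-16/5)/100 and the denominator is 1/4.
The result is P = 0.6201.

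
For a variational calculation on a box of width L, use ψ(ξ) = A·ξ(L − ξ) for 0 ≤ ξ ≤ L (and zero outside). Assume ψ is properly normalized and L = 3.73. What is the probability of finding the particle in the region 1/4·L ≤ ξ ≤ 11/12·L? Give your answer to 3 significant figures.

|ψ|² is the probability density, so P = ∫_{1/4·L}^{11/12·L} |ψ|² dξ.
The normalization integral ∫|ψ|²dξ over the whole domain equals L^5/30·A², and A² cancels in the ratio.
Substituting u = ξ/L, A² and the length scale cancel in the ratio: P = ∫_{1/4}^{11/12} u^2·(1 - u)^2 du / ∫_{0}^{1} u^2·(1 - u)^2 du.
Using ∫ u^2·(1 - u)^2 du = u^3·(6·u^2 - 15·u + 10)/30, the numerator is ≈ 0.029713 and the denominator is 1/30.
Evaluating gives P = 4621/5184.

P ≈ 0.891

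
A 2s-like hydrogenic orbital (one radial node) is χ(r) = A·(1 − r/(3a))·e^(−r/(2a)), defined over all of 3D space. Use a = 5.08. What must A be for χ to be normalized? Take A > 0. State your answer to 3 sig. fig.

A ≈ 0.0302

The normalization condition is ∫|χ|² 4πr² dr = 1 from 0 to ∞.
(Spherical symmetry: dV = 4πr² dr.)
Carrying out the integral gives A² · 8·π·a^3/3.
Hence A² = 1/[8·π·a^3/3].
With a = 5.08: A² = 0.0009105 and A = 0.03017.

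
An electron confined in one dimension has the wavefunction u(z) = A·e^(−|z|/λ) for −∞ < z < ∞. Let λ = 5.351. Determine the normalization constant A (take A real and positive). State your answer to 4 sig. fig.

A ≈ 0.4323

We need A² ∫|f|² dz = 1, taking the integral from −∞ to ∞.
With u = A·e^(−|z|/λ), the integral evaluates to A²·[λ].
Plugging in λ = 5.351 yields A = 0.43230.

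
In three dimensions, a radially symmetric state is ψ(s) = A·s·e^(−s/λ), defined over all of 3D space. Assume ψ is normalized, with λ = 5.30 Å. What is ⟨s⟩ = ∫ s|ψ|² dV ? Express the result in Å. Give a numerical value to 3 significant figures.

By definition ⟨s⟩ = ∫ s |ψ(s)|² 4πs² ds.
Evaluating both integrals, ⟨s⟩ = 5·λ/2.
Putting λ = 5.30 gives 13.25.

⟨s⟩ ≈ 13.3 Å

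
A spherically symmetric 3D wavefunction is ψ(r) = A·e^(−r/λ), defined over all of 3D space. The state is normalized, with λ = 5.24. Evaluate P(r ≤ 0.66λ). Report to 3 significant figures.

P ≈ 0.148

P = ∫ |ψ|² 4πr² dr over r ≤ 0.66λ.
Normalization gives A² = 1/(π·λ^3).
Let u = r/λ; then A², 4π and the length scale all cancel, so P = ∫_{0}^{0.66} u^2·e^(-2·u) du ÷ ∫_{0}^{∞} u^2·e^(-2·u) du.
With ∫ u^2·e^(-2·u) du = -(2·u^2 + 2·u + 1)·e^(-2·u)/4 + C, the region integral is 1/4 - 3989·e^(-33/25)/5000 and the full one is 1/4.
Taking the ratio yields P = 0.1475.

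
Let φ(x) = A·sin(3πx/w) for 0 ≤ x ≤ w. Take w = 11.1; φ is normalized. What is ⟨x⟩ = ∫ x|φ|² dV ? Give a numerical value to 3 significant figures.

⟨x⟩ ≈ 5.55

By definition ⟨x⟩ = ∫ x |φ(x)|² dx.
Using sin²θ = (1 − cos 2θ)/2, since the A² factors cancel between numerator and denominator, ⟨x⟩ = w/2.
With w = 11.1, ⟨x⟩ = 5.550.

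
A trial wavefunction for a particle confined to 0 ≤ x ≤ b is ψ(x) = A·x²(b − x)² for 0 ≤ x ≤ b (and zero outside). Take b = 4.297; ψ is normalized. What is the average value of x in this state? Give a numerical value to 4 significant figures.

⟨x⟩ ≈ 2.149

The expectation value is the |ψ|²-weighted average of x: ∫ x|ψ|² dx.
Since the A² factors cancel between numerator and denominator, ⟨x⟩ = b/2.
Putting b = 4.297 gives 2.1485.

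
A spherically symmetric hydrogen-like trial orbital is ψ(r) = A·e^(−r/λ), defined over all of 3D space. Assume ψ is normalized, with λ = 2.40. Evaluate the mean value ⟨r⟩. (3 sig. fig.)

The expectation value is the |ψ|²-weighted average of r: ∫ r|ψ|² 4πr² dr.
Evaluating both integrals, ⟨r⟩ = 3·λ/2.
Putting λ = 2.40 gives 3.600.

⟨r⟩ ≈ 3.60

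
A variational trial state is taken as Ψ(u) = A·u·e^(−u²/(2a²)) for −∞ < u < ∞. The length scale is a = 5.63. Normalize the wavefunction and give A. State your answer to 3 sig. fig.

A ≈ 0.0795

We need A² ∫|f|² du = 1, taking the integral from −∞ to ∞.
With ∫_{−∞}^{∞} u^(2m) e^(−αu²) du = (2m−1)!!·√π / (2^m α^(m+1/2)), the integral (without the A² prefactor) comes out to √(π)·a^3/2.
Substituting a = 5.63 gives A² = 0.006323, so A = 0.07952.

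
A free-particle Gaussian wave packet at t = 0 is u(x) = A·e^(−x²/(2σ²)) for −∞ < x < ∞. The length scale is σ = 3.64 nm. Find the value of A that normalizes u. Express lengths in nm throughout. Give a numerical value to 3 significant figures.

A ≈ 0.394 nm^(-1/2)

Normalization requires ∫|u|² dx = 1, integrated from −∞ to ∞.
Using the Gaussian integral ∫_{−∞}^{∞} e^(−αx²) dx = √(π/α), with u = A·e^(−x²/(2σ²)), the integral evaluates to A²·[√(π)·σ].
Plugging in σ = 3.64 yields A = 0.3937.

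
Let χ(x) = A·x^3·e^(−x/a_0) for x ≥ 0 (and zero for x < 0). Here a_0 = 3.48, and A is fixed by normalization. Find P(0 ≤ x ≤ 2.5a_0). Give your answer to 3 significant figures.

P ≈ 0.238

The probability is P = ∫ |χ|² dx over [0, 2.5a_0].
The normalization integral ∫|χ|²dx over the whole domain equals 45·a_0^7/8·A², and A² cancels in the ratio.
Let u = x/a_0; then A² and the length scale cancel, so P = ∫_{0}^{2.5} u^6·e^(-2·u) du ÷ ∫_{0}^{∞} u^6·e^(-2·u) du.
Using ∫ u^6·e^(-2·u) du = -(4·u^6 + 12·u^5 + 30·u^4 + 60·u^3 + 90·u^2 + 90·u + 45)·e^(-2·u)/8, the numerator is ≈ 1.3377 and the denominator is 45/8.
This works out to P = 0.2378.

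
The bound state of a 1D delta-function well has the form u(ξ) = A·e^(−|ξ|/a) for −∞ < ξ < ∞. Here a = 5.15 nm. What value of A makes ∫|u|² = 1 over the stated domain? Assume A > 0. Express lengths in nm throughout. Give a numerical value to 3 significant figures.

A ≈ 0.441 nm^(-1/2)

Require ∫ |u|² dξ = 1 over the whole domain.
With ∫₀^∞ ξ^0 e^(−αξ) dξ = 0!/α^1, ∫|u|² dξ = A²·(a).
Hence A² = 1/[a].
Substituting a = 5.15 gives A² = 0.1942, so A = 0.4407.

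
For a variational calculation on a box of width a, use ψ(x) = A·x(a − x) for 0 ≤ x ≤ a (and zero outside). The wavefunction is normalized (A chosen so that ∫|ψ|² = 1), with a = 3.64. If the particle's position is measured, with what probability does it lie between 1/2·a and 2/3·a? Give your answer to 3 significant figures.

|ψ|² is the probability density, so P = ∫_{1/2·a}^{2/3·a} |ψ|² dx.
The normalization integral ∫|ψ|²dx over the whole domain equals a^5/30·A², and A² cancels in the ratio.
In terms of u = x/a (A² and the length scale cancel between numerator and denominator), P = [∫_{1/2}^{2/3} u^2·(1 - u)^2 du] / [∫_{0}^{1} u^2·(1 - u)^2 du].
Using ∫ u^2·(1 - u)^2 du = u^3·(6·u^2 - 15·u + 10)/30, the numerator is 47/4860 and the denominator is 1/30.
This works out to P = 47/162.

P ≈ 0.290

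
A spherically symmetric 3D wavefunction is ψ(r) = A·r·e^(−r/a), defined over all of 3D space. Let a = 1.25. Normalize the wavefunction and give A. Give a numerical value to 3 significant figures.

A ≈ 0.186

The normalization condition is ∫|ψ|² 4πr² dr = 1 from 0 to ∞.
With ψ = A·r·e^(−r/a), the integral evaluates to A²·[3·π·a^5].
So A² = (3·π·a^5)^(−1).
Plugging in a = 1.25 yields A = 0.1865.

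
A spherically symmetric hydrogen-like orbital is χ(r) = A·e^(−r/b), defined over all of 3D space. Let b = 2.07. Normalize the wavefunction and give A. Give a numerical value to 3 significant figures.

A ≈ 0.189

Require ∫ |χ|² 4πr² dr = 1 over the whole domain.
In 3D with spherical symmetry the volume element is 4πr² dr.
Recall ∫₀^∞ r^m e^(−r/β) dr = m!·β^(m+1), the integral (without the A² prefactor) comes out to π·b^3.
Setting this equal to 1 gives A² = 1/(π·b^3).
With b = 2.07: A² = 0.03589 and A = 0.1894.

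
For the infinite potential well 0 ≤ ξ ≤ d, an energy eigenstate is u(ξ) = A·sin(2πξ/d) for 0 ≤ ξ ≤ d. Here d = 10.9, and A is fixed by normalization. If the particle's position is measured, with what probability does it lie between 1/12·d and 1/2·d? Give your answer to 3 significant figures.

|u|² is the probability density, so P = ∫_{1/12·d}^{1/2·d} |u|² dξ.
Since A² = 1/(d/2), this is the region integral divided by the full normalization integral.
Let t = ξ/d; then A² and the length scale cancel, so P = ∫_{1/12}^{1/2} sin(2·π·t)^2 dt ÷ ∫_{0}^{1} sin(2·π·t)^2 dt.
With ∫ sin(2·π·t)^2 dt = t/2 - sin(4·π·t)/(8·π) + C, the region integral is √(3)/(16·π) + 5/24 and the full one is 1/2.
The result is P = √(3)/(8·π) + 5/12.

P ≈ 0.486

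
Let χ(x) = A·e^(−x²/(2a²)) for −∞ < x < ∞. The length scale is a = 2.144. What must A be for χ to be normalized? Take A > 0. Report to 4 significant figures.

Require ∫ |χ|² dx = 1 over the whole domain.
Differentiating ∫e^(−αx²) dx = √(π/α) under α to get the higher moments, ∫|χ|² dx = A²·(√(π)·a).
Hence A² = 1/[√(π)·a].
Plugging in a = 2.144 yields A = 0.51298.

A ≈ 0.5130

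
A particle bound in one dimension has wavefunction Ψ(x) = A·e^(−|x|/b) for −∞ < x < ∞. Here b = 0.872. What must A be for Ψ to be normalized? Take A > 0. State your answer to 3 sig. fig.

A ≈ 1.07

The normalization condition is ∫|Ψ|² dx = 1 from −∞ to ∞.
∫|Ψ|² dx = A²·(b).
Setting this equal to 1 gives A² = 1/(b).
Plugging in b = 0.872 yields A = 1.071.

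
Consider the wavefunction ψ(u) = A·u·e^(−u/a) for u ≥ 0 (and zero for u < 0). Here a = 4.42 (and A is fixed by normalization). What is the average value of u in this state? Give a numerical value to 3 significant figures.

⟨u⟩ ≈ 6.63

The expectation value is the |ψ|²-weighted average of u: ∫ u|ψ|² du.
Recall ∫₀^∞ u^m e^(−u/β) du = m!·β^(m+1), evaluating both integrals, ⟨u⟩ = 3·a/2.
Putting a = 4.42 gives 6.630.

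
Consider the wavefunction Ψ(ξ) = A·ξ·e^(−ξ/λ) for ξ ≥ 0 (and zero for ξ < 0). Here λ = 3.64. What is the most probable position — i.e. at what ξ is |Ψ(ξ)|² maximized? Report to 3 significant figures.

ξ ≈ 3.64

Differentiate |Ψ(ξ)|² with respect to ξ and set to zero.
This gives ξ = λ.
With λ = 3.64, the most probable position is 3.640.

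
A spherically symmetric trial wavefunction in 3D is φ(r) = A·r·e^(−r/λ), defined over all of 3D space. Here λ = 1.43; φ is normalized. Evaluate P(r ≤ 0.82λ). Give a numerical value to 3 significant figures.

P = ∫ |φ|² 4πr² dr over r ≤ 0.82λ.
Normalization gives A² = 1/(3·π·λ^5).
Substituting u = r/λ, A², 4π and the length scale all cancel in the ratio: P = ∫_{0}^{0.82} u^4·e^(-2·u) du / ∫_{0}^{∞} u^4·e^(-2·u) du.
An antiderivative of u^4·e^(-2·u) is -(u^4/2 + u^3 + 3·u^2/2 + 3·u/2 + 3/4)·e^(-2·u); evaluating from 0 to 0.82 gives ≈ 0.019466, while the full integral is 3/4.
The region integral divided by the full integral gives P = 0.02595.

P ≈ 0.0260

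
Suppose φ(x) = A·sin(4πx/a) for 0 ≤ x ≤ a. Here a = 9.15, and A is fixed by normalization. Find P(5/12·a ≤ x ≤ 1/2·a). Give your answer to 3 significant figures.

P ≈ 0.0489

P = ∫_{5/12·a}^{1/2·a} |φ(x)|² dx.
The normalization integral ∫|φ|²dx over the whole domain equals a/2·A², and A² cancels in the ratio.
In terms of u = x/a (A² and the length scale cancel between numerator and denominator), P = [∫_{5/12}^{1/2} sin(4·π·u)^2 du] / [∫_{0}^{1} sin(4·π·u)^2 du].
An antiderivative of sin(4·π·u)^2 is u/2 - sin(4·π·u)·cos(4·π·u)/(8·π); evaluating from 5/12 to 1/2 gives -√(3)/(32·π) + 1/24, while the full integral is 1/2.
The result is P = (-√(3)/16 + π/12)/π.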